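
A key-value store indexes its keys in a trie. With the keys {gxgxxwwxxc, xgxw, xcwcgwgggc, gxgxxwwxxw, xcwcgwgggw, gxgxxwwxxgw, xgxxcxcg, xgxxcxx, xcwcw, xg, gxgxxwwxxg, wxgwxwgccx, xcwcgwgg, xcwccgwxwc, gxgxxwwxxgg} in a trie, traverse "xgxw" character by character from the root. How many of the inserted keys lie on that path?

2

Check each prefix of "xgxw" against the stored set — each match is an end-marker on the path.
Prefixes of the query that are stored words: "xg", "xgxw"
Count: 2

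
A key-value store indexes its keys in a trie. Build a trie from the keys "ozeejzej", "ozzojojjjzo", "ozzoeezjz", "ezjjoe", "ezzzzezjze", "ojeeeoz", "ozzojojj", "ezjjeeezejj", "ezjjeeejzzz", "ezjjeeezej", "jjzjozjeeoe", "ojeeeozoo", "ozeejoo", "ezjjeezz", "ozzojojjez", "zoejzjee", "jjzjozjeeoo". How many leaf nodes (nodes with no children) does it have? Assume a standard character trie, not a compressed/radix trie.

A leaf is a node with no children — equivalently, the end of a word that is not a proper prefix of any other stored word.
Those words: "ezjjeeejzzz", "ezjjeeezejj", "ezjjeezz", "ezjjoe", "ezzzzezjze", "jjzjozjeeoe", "jjzjozjeeoo", "ojeeeozoo", "ozeejoo", "ozeejzej", "ozzoeezjz", "ozzojojjez", "ozzojojjjzo", "zoejzjee"
Leaf count: 14

14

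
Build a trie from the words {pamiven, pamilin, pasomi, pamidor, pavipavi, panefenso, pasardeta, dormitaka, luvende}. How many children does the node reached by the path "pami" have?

The children of the "pami" node are the distinct next characters among strings starting with "pami".
Distinct next characters after "pami": d, l, v.
That node has 3 child edges.

3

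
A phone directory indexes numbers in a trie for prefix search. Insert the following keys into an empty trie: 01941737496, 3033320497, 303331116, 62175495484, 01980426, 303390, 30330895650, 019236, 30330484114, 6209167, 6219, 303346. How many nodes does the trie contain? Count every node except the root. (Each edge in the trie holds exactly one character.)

67

For each word, the new-node count is its length minus the longest prefix already in the trie:
  "01941737496" → 11 new (0, 1, 9, 4, 1, 7, 3, 7, 4, 9, 6)
  "3033320497" → 10 new (3, 0, 3, 3, 3, 2, 0, 4, 9, 7)
  "303331116" → prefix "30333" already present; 4 new (1, 1, 1, 6)
  "62175495484" → 11 new (6, 2, 1, 7, 5, 4, 9, 5, 4, 8, 4)
  "01980426" → prefix "019" already present; 5 new (8, 0, 4, 2, 6)
  "303390" → prefix "3033" already present; 2 new (9, 0)
  "30330895650" → prefix "3033" already present; 7 new (0, 8, 9, 5, 6, 5, 0)
  "019236" → prefix "019" already present; 3 new (2, 3, 6)
  "30330484114" → prefix "30330" already present; 6 new (4, 8, 4, 1, 1, 4)
  "6209167" → prefix "62" already present; 5 new (0, 9, 1, 6, 7)
  "6219" → prefix "621" already present; 1 new (9)
  "303346" → prefix "3033" already present; 2 new (4, 6)
Total nodes = 11 + 10 + 4 + 11 + 5 + 2 + 7 + 3 + 6 + 5 + 1 + 2 = 67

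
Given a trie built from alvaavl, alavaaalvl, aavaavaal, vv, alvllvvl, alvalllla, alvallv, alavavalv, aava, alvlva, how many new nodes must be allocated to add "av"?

1

The longest prefix of "av" already in the trie is "a" (length 1).
So 2 − 1 = 1 new nodes.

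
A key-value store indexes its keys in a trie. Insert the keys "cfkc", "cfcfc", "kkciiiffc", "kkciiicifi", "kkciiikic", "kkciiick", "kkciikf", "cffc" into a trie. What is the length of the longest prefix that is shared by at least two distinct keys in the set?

The deepest shared node is where two words last agree before diverging.
"kkciiicifi" and "kkciiick" agree on "kkciiic" (7 characters) before diverging; nothing deeper is shared.
Longest shared-prefix length: 7

7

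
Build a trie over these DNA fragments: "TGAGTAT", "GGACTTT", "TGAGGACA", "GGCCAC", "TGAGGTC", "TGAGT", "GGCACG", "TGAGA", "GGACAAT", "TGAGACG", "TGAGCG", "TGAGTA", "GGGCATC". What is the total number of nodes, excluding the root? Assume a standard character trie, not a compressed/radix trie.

40

Count nodes per top-level branch (shared prefixes stored once):
  'G'-branch (GGACAAT, GGACTTT, GGCACG, GGCCAC, GGGCATC): 22 nodes
  'T'-branch (TGAGA, TGAGACG, TGAGCG, TGAGGACA, TGAGGTC, TGAGT, TGAGTA, TGAGTAT): 18 nodes
Sum: 40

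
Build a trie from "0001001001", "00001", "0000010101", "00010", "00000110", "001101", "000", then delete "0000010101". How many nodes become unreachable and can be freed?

4

A node on "0000010101"'s path can go only if nothing else ends at it or branches off below it.
The suffix "0101" (4 nodes) is used only by "0000010101"; the node for "000001" still has the child "1", so pruning stops there.
Nodes removed: 4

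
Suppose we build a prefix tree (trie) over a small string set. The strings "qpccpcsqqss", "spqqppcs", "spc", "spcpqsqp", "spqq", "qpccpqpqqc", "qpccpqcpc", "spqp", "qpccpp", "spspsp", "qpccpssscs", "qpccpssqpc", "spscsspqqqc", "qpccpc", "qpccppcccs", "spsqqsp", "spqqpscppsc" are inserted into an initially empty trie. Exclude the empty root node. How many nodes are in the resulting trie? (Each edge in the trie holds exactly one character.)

69

Count nodes per top-level branch (shared prefixes stored once):
  'q'-branch (qpccpc, qpccpcsqqss, qpccpp, qpccppcccs, qpccpqcpc, qpccpqpqqc, qpccpssqpc, qpccpssscs): 32 nodes
  's'-branch (spc, spcpqsqp, spqp, spqq, spqqppcs, spqqpscppsc, spscsspqqqc, spspsp, spsqqsp): 37 nodes
Sum: 69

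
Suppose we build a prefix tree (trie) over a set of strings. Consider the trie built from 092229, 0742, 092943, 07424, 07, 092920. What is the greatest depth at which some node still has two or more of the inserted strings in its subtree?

The deepest shared node is where two words last agree before diverging.
e.g. "0742" and "07424" share the prefix "0742" of length 4; no pair shares a longer one.
Longest shared-prefix length: 4

4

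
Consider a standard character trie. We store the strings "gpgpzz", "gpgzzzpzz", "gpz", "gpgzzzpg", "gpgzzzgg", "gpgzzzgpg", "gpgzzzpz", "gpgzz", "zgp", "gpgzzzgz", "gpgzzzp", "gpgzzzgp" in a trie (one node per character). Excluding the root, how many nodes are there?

22

Trie structure (* marks end of a word):
(root)
├─ g
│  └─ p
│     ├─ g
│     │  ├─ p
│     │  │  └─ z
│     │  │     └─ z *
│     │  └─ z
│     │     └─ z *
│     │        └─ z
│     │           ├─ g
│     │           │  ├─ g *
│     │           │  ├─ p *
│     │           │  │  └─ g *
│     │           │  └─ z *
│     │           └─ p *
│     │              ├─ g *
│     │              └─ z *
│     │                 └─ z *
│     └─ z *
└─ z
   └─ g
      └─ p *
Counting every labelled node above: 22.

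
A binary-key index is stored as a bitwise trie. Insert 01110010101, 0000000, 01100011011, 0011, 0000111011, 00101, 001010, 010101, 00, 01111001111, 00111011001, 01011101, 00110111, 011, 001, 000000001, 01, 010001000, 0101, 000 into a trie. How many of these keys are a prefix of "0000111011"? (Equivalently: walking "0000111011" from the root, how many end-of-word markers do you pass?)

Walk "0000111011" from the root; an end-of-word marker is hit whenever a stored word is a prefix of "0000111011".
Prefixes of the query that are stored words: "00", "000", "0000111011"
Count: 3

3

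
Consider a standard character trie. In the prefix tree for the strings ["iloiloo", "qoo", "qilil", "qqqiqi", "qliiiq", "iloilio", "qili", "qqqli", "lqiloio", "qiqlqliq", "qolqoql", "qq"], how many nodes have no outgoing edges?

A leaf is a node with no children — equivalently, the end of a word that is not a proper prefix of any other stored word.
Those words: "iloilio", "iloiloo", "lqiloio", "qilil", "qiqlqliq", "qliiiq", "qolqoql", "qoo", "qqqiqi", "qqqli"
Leaf count: 10

10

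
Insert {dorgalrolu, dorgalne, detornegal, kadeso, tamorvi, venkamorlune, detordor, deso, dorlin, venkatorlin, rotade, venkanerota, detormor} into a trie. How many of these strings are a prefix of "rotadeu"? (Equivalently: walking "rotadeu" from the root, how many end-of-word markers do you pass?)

Walk "rotadeu" from the root; an end-of-word marker is hit whenever a stored word is a prefix of "rotadeu".
Prefixes of the query that are stored words: "rotade"
Count: 1

1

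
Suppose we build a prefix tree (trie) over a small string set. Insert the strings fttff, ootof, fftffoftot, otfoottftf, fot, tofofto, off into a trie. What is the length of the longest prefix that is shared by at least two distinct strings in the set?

1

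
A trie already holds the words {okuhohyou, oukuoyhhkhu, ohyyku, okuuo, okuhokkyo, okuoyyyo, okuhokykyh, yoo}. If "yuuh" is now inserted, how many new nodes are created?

The longest prefix of "yuuh" already in the trie is "y" (length 1).
New nodes needed: |"yuuh"| − 1 = 4 − 1 = 3.

3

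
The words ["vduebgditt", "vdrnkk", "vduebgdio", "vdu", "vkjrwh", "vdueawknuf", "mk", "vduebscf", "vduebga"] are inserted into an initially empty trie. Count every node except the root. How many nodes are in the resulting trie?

Count nodes per top-level branch (shared prefixes stored once):
  'm'-branch (mk): 2 nodes
  'v'-branch (vdrnkk, vdu, vdueawknuf, vduebga, vduebgdio, vduebgditt, vduebscf, vkjrwh): 30 nodes
Sum: 32

32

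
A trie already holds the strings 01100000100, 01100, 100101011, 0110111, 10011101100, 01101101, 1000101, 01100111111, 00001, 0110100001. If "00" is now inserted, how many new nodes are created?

"00" is already a full path in the trie; only an end-marker is added.
No new nodes are needed: 0.

0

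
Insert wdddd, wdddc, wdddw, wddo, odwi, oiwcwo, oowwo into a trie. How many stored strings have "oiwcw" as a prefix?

Walk to "oiwcw"; the words in its subtree are exactly those with that prefix.
Words under "oiwcw": oiwcwo
Count: 1

1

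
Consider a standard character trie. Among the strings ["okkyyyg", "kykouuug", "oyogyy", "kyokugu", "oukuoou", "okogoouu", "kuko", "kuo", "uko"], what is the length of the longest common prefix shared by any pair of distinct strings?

2

Equivalently: take the maximum, over all pairs, of their longest common prefix length.
"kuko" and "kuo" agree on "ku" (2 characters) before diverging; nothing deeper is shared.
Longest shared-prefix length: 2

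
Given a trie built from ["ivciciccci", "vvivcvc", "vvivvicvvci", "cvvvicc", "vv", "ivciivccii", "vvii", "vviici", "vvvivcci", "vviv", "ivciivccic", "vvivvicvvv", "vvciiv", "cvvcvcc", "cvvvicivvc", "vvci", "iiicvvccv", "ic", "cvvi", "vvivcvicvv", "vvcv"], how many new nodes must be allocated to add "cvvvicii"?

"cvvvici" is already a path in the trie; the remaining "i" must be added.
Each of the 1 remaining characters creates one node.

1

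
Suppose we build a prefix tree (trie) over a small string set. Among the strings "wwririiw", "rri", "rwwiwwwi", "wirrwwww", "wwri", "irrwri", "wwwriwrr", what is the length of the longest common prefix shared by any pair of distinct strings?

Equivalently: take the maximum, over all pairs, of their longest common prefix length.
e.g. "wwri" and "wwririiw" share the prefix "wwri" of length 4; no pair shares a longer one.
Longest shared-prefix length: 4

4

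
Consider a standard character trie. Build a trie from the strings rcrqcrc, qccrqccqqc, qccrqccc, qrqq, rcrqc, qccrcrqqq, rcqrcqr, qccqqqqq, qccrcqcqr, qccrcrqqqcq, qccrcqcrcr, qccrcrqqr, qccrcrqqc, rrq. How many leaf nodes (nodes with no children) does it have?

12

A leaf is a node with no children — equivalently, the end of a word that is not a proper prefix of any other stored word.
Those words: "qccqqqqq", "qccrcqcqr", "qccrcqcrcr", "qccrcrqqc", "qccrcrqqqcq", "qccrcrqqr", "qccrqccc", "qccrqccqqc", "qrqq", "rcqrcqr", "rcrqcrc", "rrq"
Leaf count: 12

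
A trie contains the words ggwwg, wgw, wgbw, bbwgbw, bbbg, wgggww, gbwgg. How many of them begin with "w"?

3

Traverse to the node for "w", then collect every word in that subtree.
Words under "w": wgbw, wgggww, wgw
Count: 3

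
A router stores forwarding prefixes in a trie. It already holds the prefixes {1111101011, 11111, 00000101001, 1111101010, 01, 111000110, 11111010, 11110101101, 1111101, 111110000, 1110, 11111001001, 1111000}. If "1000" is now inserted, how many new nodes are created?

"1" is already a path in the trie; the remaining "000" must be added.
So 4 − 1 = 3 new nodes.

3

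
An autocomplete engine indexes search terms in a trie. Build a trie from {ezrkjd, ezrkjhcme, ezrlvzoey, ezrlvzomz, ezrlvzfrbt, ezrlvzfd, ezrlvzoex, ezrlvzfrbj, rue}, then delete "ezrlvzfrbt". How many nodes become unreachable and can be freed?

A node on "ezrlvzfrbt"'s path can go only if nothing else ends at it or branches off below it.
The suffix "t" (1 node) is used only by "ezrlvzfrbt"; the node for "ezrlvzfrb" still has the child "j", so pruning stops there.
Nodes removed: 1

1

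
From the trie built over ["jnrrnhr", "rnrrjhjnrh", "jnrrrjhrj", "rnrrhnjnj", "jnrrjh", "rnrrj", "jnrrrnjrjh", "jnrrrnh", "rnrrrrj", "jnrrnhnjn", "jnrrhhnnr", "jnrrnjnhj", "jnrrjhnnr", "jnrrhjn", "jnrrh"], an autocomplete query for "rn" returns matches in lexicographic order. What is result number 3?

DFS of the "rn" subtree visits, in order: "rnrrhnjnj", "rnrrj", "rnrrjhjnrh", "rnrrrrj"
The 3rd is rnrrjhjnrh.

rnrrjhjnrh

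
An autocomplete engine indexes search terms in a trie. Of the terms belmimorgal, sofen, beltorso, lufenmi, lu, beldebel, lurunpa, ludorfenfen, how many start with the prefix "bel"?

Traverse to the node for "bel", then collect every word in that subtree.
Matches: "beldebel", "belmimorgal", "beltorso"
Count: 3

3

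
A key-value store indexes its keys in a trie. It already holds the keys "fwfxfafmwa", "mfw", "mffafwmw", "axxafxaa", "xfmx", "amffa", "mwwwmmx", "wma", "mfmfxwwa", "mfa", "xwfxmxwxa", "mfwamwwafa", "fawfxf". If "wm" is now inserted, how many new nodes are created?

"wm" is already a full path in the trie; only an end-marker is added.
No new nodes are needed: 0.

0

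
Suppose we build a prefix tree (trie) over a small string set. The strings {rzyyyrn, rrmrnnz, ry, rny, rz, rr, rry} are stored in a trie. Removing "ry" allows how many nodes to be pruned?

1

Walk "ry" from the leaf back toward the root, removing each node that no remaining word uses.
The suffix "y" (1 node) is used only by "ry"; the node for "r" still has the child "z", so pruning stops there.
Nodes removed: 1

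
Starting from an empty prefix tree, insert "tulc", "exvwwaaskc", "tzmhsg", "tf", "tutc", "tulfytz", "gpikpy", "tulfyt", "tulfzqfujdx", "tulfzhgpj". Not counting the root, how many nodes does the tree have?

For each word, the new-node count is its length minus the longest prefix already in the trie:
  "tulc" → 4 new (t, u, l, c)
  "exvwwaaskc" → 10 new (e, x, v, w, w, a, a, s, k, c)
  "tzmhsg" → prefix "t" already present; 5 new (z, m, h, s, g)
  "tf" → prefix "t" already present; 1 new (f)
  "tutc" → prefix "tu" already present; 2 new (t, c)
  "tulfytz" → prefix "tul" already present; 4 new (f, y, t, z)
  "gpikpy" → 6 new (g, p, i, k, p, y)
  "tulfyt" → prefix "tulfyt" already present; 0 new (none)
  "tulfzqfujdx" → prefix "tulf" already present; 7 new (z, q, f, u, j, d, x)
  "tulfzhgpj" → prefix "tulfz" already present; 4 new (h, g, p, j)
Total nodes = 4 + 10 + 5 + 1 + 2 + 4 + 6 + 0 + 7 + 4 = 43

43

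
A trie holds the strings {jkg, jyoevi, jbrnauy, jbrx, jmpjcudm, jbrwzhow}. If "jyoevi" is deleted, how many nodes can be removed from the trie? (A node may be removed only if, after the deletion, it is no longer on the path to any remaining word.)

5

Walk "jyoevi" from the leaf back toward the root, removing each node that no remaining word uses.
The suffix "yoevi" (5 nodes) is used only by "jyoevi"; the node for "j" still has the child "k", so pruning stops there.
Nodes removed: 5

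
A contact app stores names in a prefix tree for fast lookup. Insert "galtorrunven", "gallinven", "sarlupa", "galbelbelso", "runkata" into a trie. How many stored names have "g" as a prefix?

Walk to "g"; the words in its subtree are exactly those with that prefix.
Matches: "galbelbelso", "gallinven", "galtorrunven"
Count: 3

3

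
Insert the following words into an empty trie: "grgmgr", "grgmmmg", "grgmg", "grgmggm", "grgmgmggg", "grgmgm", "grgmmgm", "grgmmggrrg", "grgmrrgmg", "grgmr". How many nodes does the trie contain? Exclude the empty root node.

26

Trace insertions, counting only characters that open a new branch:
  "grgmgr" → 6 new (g, r, g, m, g, r)
  "grgmmmg" → prefix "grgm" already present; 3 new (m, m, g)
  "grgmg" → prefix "grgmg" already present; 0 new (none)
  "grgmggm" → prefix "grgmg" already present; 2 new (g, m)
  "grgmgmggg" → prefix "grgmg" already present; 4 new (m, g, g, g)
  "grgmgm" → prefix "grgmgm" already present; 0 new (none)
  "grgmmgm" → prefix "grgmm" already present; 2 new (g, m)
  "grgmmggrrg" → prefix "grgmmg" already present; 4 new (g, r, r, g)
  "grgmrrgmg" → prefix "grgm" already present; 5 new (r, r, g, m, g)
  "grgmr" → prefix "grgmr" already present; 0 new (none)
Total nodes = 6 + 3 + 0 + 2 + 4 + 0 + 2 + 4 + 5 + 0 = 26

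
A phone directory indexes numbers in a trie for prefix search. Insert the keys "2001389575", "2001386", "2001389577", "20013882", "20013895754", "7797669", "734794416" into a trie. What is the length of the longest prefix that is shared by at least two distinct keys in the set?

Look for the deepest trie node that still has at least two words in its subtree.
e.g. "2001389575" and "20013895754" share the prefix "2001389575" of length 10; no pair shares a longer one.
Longest shared-prefix length: 10

10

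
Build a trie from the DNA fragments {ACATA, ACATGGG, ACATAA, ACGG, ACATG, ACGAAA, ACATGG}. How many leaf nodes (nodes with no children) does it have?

4

A leaf is a node with no children — equivalently, the end of a word that is not a proper prefix of any other stored word.
Those words: "ACATAA", "ACATGGG", "ACGAAA", "ACGG"
Leaf count: 4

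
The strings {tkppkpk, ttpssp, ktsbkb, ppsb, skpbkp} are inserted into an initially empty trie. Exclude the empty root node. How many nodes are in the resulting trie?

Count nodes per top-level branch (shared prefixes stored once):
  'k'-branch (ktsbkb): 6 nodes
  'p'-branch (ppsb): 4 nodes
  's'-branch (skpbkp): 6 nodes
  't'-branch (tkppkpk, ttpssp): 12 nodes
Sum: 28

28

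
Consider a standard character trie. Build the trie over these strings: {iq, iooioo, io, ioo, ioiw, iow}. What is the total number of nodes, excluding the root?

10

Trie structure (* marks end of a word):
(root)
└─ i
   ├─ o *
   │  ├─ i
   │  │  └─ w *
   │  ├─ o *
   │  │  └─ i
   │  │     └─ o
   │  │        └─ o *
   │  └─ w *
   └─ q *
Counting every labelled node above: 10.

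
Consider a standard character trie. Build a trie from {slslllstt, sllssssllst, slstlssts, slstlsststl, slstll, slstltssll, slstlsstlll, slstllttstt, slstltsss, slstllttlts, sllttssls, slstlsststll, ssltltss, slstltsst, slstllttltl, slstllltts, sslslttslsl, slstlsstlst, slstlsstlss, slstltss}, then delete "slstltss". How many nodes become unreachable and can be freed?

0

Walk "slstltss" from the leaf back toward the root, removing each node that no remaining word uses.
Every node on "slstltss" is still needed (e.g. by "slstltssll"), so nothing is freed.
Nodes removed: 0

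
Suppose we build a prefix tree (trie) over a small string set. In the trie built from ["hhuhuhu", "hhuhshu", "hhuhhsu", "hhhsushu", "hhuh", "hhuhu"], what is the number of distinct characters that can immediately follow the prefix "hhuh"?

Walk "hhuh" from the root, arriving at one node.
Distinct next characters after "hhuh": h, s, u.
That node has 3 child edges.

3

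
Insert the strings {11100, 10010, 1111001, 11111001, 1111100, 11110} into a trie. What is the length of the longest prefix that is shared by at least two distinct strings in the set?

Equivalently: take the maximum, over all pairs, of their longest common prefix length.
e.g. "1111100" and "11111001" share the prefix "1111100" of length 7; no pair shares a longer one.
Longest shared-prefix length: 7

7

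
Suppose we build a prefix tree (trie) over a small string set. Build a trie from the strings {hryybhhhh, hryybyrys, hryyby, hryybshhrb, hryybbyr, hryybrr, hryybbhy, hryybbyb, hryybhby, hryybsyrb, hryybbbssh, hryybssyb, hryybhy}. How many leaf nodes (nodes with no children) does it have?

Leaves are exactly the stored words that no other stored word extends.
Those words: "hryybbbssh", "hryybbhy", "hryybbyb", "hryybbyr", "hryybhby", "hryybhhhh", "hryybhy", "hryybrr", "hryybshhrb", "hryybssyb", "hryybsyrb", "hryybyrys"
Leaf count: 12

12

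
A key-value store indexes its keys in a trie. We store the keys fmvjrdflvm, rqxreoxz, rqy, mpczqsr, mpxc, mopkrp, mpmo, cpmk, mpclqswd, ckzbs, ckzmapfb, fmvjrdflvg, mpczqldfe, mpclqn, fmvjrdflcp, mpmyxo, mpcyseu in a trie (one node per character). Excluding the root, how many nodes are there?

68

For each word, the new-node count is its length minus the longest prefix already in the trie:
  "fmvjrdflvm" → 10 new (f, m, v, j, r, d, f, l, v, m)
  "rqxreoxz" → 8 new (r, q, x, r, e, o, x, z)
  "rqy" → prefix "rq" already present; 1 new (y)
  "mpczqsr" → 7 new (m, p, c, z, q, s, r)
  "mpxc" → prefix "mp" already present; 2 new (x, c)
  "mopkrp" → prefix "m" already present; 5 new (o, p, k, r, p)
  "mpmo" → prefix "mp" already present; 2 new (m, o)
  "cpmk" → 4 new (c, p, m, k)
  "mpclqswd" → prefix "mpc" already present; 5 new (l, q, s, w, d)
  "ckzbs" → prefix "c" already present; 4 new (k, z, b, s)
  "ckzmapfb" → prefix "ckz" already present; 5 new (m, a, p, f, b)
  "fmvjrdflvg" → prefix "fmvjrdflv" already present; 1 new (g)
  "mpczqldfe" → prefix "mpczq" already present; 4 new (l, d, f, e)
  "mpclqn" → prefix "mpclq" already present; 1 new (n)
  "fmvjrdflcp" → prefix "fmvjrdfl" already present; 2 new (c, p)
  "mpmyxo" → prefix "mpm" already present; 3 new (y, x, o)
  "mpcyseu" → prefix "mpc" already present; 4 new (y, s, e, u)
Total nodes = 10 + 8 + 1 + 7 + 2 + 5 + 2 + 4 + 5 + 4 + 5 + 1 + 4 + 1 + 2 + 3 + 4 = 68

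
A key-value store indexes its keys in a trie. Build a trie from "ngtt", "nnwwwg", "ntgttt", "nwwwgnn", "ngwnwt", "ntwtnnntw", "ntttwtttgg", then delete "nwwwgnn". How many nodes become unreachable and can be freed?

Walk "nwwwgnn" from the leaf back toward the root, removing each node that no remaining word uses.
The suffix "wwwgnn" (6 nodes) is used only by "nwwwgnn"; the node for "n" still has the child "g", so pruning stops there.
Nodes removed: 6

6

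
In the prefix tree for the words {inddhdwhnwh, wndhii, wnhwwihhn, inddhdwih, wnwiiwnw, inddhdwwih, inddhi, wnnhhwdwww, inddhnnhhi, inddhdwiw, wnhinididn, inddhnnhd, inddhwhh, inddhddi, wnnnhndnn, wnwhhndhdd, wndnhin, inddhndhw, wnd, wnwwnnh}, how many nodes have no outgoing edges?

19

A leaf is a node with no children — equivalently, the end of a word that is not a proper prefix of any other stored word.
Those words: "inddhddi", "inddhdwhnwh", "inddhdwih", "inddhdwiw", "inddhdwwih", "inddhi", "inddhndhw", "inddhnnhd", "inddhnnhhi", "inddhwhh", "wndhii", "wndnhin", "wnhinididn", "wnhwwihhn", "wnnhhwdwww", "wnnnhndnn", "wnwhhndhdd", "wnwiiwnw", "wnwwnnh"
Leaf count: 19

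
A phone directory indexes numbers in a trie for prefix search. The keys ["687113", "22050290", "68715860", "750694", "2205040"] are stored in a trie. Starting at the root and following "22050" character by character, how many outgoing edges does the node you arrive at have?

2

Walk "22050" from the root, arriving at one node.
Distinct next characters after "22050": 2, 4.
That node has 2 child edges.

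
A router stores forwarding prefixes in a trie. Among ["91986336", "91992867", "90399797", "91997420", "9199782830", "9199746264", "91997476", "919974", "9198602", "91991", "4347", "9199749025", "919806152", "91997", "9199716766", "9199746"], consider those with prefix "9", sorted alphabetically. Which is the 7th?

91997

Words with prefix "9", in lexicographic order: "90399797", "919806152", "9198602", "91986336", "91991", "91992867", "91997", "9199716766", "919974", "91997420", "9199746", "9199746264", "91997476", "9199749025", "9199782830"
The 7th is 91997.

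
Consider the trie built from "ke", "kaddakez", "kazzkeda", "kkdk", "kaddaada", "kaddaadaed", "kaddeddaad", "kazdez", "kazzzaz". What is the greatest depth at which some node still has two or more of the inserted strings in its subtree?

The deepest shared node is where two words last agree before diverging.
"kaddaada" and "kaddaadaed" agree on "kaddaada" (8 characters) before diverging; nothing deeper is shared.
Longest shared-prefix length: 8

8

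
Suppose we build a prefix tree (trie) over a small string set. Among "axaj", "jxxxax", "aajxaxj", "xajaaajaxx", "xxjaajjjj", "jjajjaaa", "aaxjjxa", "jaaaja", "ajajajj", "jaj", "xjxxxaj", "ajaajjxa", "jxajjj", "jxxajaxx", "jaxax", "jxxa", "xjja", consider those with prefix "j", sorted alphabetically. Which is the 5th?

jxajjj

Words with prefix "j", in lexicographic order: "jaaaja", "jaj", "jaxax", "jjajjaaa", "jxajjj", "jxxa", "jxxajaxx", "jxxxax"
The 5th is jxajjj.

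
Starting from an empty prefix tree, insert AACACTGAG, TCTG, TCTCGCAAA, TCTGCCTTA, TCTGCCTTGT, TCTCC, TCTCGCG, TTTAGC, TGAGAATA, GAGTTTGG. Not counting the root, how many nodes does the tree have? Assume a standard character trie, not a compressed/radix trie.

48

Insert word by word; a character creates a node only if that edge doesn't already exist:
  "AACACTGAG" → 9 new (A, A, C, A, C, T, G, A, G)
  "TCTG" → 4 new (T, C, T, G)
  "TCTCGCAAA" → prefix "TCT" already present; 6 new (C, G, C, A, A, A)
  "TCTGCCTTA" → prefix "TCTG" already present; 5 new (C, C, T, T, A)
  "TCTGCCTTGT" → prefix "TCTGCCTT" already present; 2 new (G, T)
  "TCTCC" → prefix "TCTC" already present; 1 new (C)
  "TCTCGCG" → prefix "TCTCGC" already present; 1 new (G)
  "TTTAGC" → prefix "T" already present; 5 new (T, T, A, G, C)
  "TGAGAATA" → prefix "T" already present; 7 new (G, A, G, A, A, T, A)
  "GAGTTTGG" → 8 new (G, A, G, T, T, T, G, G)
Total nodes = 9 + 4 + 6 + 5 + 2 + 1 + 1 + 5 + 7 + 8 = 48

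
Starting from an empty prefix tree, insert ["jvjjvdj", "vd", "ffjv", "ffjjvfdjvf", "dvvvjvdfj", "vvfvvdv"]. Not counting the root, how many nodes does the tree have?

Trie structure (* marks end of a word):
(root)
├─ d
│  └─ v
│     └─ v
│        └─ v
│           └─ j
│              └─ v
│                 └─ d
│                    └─ f
│                       └─ j *
├─ f
│  └─ f
│     └─ j
│        ├─ j
│        │  └─ v
│        │     └─ f
│        │        └─ d
│        │           └─ j
│        │              └─ v
│        │                 └─ f *
│        └─ v *
├─ j
│  └─ v
│     └─ j
│        └─ j
│           └─ v
│              └─ d
│                 └─ j *
└─ v
   ├─ d *
   └─ v
      └─ f
         └─ v
            └─ v
               └─ d
                  └─ v *
Counting every labelled node above: 35.

35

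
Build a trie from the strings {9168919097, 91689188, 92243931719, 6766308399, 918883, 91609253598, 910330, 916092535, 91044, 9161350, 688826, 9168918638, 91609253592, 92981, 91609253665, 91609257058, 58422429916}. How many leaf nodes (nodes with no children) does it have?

A leaf is a node with no children — equivalently, the end of a word that is not a proper prefix of any other stored word.
Those words: "58422429916", "6766308399", "688826", "910330", "91044", "91609253592", "91609253598", "91609253665", "91609257058", "9161350", "9168918638", "91689188", "9168919097", "918883", "92243931719", "92981"
Leaf count: 16

16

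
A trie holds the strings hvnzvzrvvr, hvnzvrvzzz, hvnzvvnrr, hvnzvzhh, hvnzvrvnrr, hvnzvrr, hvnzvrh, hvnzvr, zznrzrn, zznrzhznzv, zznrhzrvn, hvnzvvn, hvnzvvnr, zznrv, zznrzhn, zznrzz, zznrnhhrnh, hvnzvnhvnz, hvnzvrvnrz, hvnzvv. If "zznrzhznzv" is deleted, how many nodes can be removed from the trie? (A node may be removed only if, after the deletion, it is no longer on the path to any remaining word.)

4

After clearing the end-marker at "zznrzhznzv", prune upward until reaching a node still needed by another word.
The suffix "znzv" (4 nodes) is used only by "zznrzhznzv"; the node for "zznrzh" still has the child "n", so pruning stops there.
Nodes removed: 4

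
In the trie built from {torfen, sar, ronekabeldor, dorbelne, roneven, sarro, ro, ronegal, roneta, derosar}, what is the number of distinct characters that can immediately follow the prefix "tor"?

1

The children of the "tor" node are the distinct next characters among strings starting with "tor".
Distinct next characters after "tor": f.
That node has 1 child edge.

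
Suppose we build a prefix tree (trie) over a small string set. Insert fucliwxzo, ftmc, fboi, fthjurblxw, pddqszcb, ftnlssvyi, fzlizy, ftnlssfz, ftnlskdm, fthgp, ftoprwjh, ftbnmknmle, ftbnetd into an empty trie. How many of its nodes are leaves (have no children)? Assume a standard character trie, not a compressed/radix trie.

Leaves are exactly the stored words that no other stored word extends.
Those words: "fboi", "ftbnetd", "ftbnmknmle", "fthgp", "fthjurblxw", "ftmc", "ftnlskdm", "ftnlssfz", "ftnlssvyi", "ftoprwjh", "fucliwxzo", "fzlizy", "pddqszcb"
Leaf count: 13

13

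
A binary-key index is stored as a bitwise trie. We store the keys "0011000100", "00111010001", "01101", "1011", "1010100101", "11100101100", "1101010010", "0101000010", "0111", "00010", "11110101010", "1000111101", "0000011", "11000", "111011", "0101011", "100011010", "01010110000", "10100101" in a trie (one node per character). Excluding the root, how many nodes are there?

99

Insert word by word; a character creates a node only if that edge doesn't already exist:
  "0011000100" → 10 new (0, 0, 1, 1, 0, 0, 0, 1, 0, 0)
  "00111010001" → prefix "0011" already present; 7 new (1, 0, 1, 0, 0, 0, 1)
  "01101" → prefix "0" already present; 4 new (1, 1, 0, 1)
  "1011" → 4 new (1, 0, 1, 1)
  "1010100101" → prefix "101" already present; 7 new (0, 1, 0, 0, 1, 0, 1)
  "11100101100" → prefix "1" already present; 10 new (1, 1, 0, 0, 1, 0, 1, 1, 0, 0)
  "1101010010" → prefix "11" already present; 8 new (0, 1, 0, 1, 0, 0, 1, 0)
  "0101000010" → prefix "01" already present; 8 new (0, 1, 0, 0, 0, 0, 1, 0)
  "0111" → prefix "011" already present; 1 new (1)
  "00010" → prefix "00" already present; 3 new (0, 1, 0)
  "11110101010" → prefix "111" already present; 8 new (1, 0, 1, 0, 1, 0, 1, 0)
  "1000111101" → prefix "10" already present; 8 new (0, 0, 1, 1, 1, 1, 0, 1)
  "0000011" → prefix "000" already present; 4 new (0, 0, 1, 1)
  "11000" → prefix "110" already present; 2 new (0, 0)
  "111011" → prefix "1110" already present; 2 new (1, 1)
  "0101011" → prefix "01010" already present; 2 new (1, 1)
  "100011010" → prefix "100011" already present; 3 new (0, 1, 0)
  "01010110000" → prefix "0101011" already present; 4 new (0, 0, 0, 0)
  "10100101" → prefix "1010" already present; 4 new (0, 1, 0, 1)
Total nodes = 10 + 7 + 4 + 4 + 7 + 10 + 8 + 8 + 1 + 3 + 8 + 8 + 4 + 2 + 2 + 2 + 3 + 4 + 4 = 99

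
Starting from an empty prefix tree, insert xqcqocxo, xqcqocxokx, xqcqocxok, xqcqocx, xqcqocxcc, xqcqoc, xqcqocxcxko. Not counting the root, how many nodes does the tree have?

15

Count nodes per top-level branch (shared prefixes stored once):
  'x'-branch (xqcqoc, xqcqocx, xqcqocxcc, xqcqocxcxko, xqcqocxo, xqcqocxok, xqcqocxokx): 15 nodes
Sum: 15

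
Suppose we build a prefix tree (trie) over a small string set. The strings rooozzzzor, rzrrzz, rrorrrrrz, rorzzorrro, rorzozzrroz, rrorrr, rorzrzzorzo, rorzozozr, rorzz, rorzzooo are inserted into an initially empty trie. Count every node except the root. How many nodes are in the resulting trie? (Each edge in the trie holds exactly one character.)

50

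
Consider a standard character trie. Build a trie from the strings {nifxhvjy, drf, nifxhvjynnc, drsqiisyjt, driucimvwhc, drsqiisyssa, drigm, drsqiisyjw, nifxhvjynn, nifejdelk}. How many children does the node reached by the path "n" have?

Follow the path "n" to its node, then look at its outgoing edges.
Characters that immediately follow "n" among the stored strings: {i}.
That node has 1 child edge.

1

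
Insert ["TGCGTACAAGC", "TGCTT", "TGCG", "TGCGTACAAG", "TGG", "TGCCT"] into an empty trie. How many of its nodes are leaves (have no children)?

4

A leaf is a node with no children — equivalently, the end of a word that is not a proper prefix of any other stored word.
Those words: "TGCCT", "TGCGTACAAGC", "TGCTT", "TGG"
Leaf count: 4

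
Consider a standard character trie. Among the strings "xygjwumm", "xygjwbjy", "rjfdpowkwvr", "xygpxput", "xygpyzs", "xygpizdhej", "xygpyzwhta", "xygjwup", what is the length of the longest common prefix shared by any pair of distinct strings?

6

The deepest shared node is where two words last agree before diverging.
e.g. "xygjwumm" and "xygjwup" share the prefix "xygjwu" of length 6; no pair shares a longer one.
Longest shared-prefix length: 6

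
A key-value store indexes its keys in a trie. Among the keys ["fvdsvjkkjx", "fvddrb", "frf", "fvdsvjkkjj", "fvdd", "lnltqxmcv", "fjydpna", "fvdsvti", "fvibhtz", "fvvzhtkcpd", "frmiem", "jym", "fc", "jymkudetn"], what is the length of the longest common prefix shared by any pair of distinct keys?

Equivalently: take the maximum, over all pairs, of their longest common prefix length.
"fvdsvjkkjj" and "fvdsvjkkjx" agree on "fvdsvjkkj" (9 characters) before diverging; nothing deeper is shared.
Longest shared-prefix length: 9

9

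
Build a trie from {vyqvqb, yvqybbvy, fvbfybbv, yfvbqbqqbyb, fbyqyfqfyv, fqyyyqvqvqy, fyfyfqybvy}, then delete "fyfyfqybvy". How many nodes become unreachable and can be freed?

9

A node on "fyfyfqybvy"'s path can go only if nothing else ends at it or branches off below it.
The suffix "yfyfqybvy" (9 nodes) is used only by "fyfyfqybvy"; the node for "f" still has the child "v", so pruning stops there.
Nodes removed: 9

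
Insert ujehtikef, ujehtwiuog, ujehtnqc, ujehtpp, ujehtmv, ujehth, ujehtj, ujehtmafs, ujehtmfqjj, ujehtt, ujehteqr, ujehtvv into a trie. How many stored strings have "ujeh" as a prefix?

Walk to "ujeh"; the words in its subtree are exactly those with that prefix.
Matches: "ujehteqr", "ujehth", "ujehtikef", "ujehtj", "ujehtmafs", "ujehtmfqjj", "ujehtmv", "ujehtnqc", "ujehtpp", "ujehtt", "ujehtvv", "ujehtwiuog"
Count: 12

12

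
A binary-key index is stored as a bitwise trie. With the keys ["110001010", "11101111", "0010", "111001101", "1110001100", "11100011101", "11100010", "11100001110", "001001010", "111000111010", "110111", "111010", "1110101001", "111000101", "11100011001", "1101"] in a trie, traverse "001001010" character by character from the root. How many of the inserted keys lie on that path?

Check each prefix of "001001010" against the stored set — each match is an end-marker on the path.
Prefixes of the query that are stored words: "0010", "001001010"
Count: 2

2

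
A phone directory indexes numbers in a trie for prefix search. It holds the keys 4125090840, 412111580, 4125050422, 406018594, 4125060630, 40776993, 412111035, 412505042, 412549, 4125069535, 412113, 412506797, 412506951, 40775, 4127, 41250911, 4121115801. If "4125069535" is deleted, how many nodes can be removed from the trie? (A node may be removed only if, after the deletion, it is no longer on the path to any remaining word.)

2

A node on "4125069535"'s path can go only if nothing else ends at it or branches off below it.
The suffix "35" (2 nodes) is used only by "4125069535"; the node for "41250695" still has the child "1", so pruning stops there.
Nodes removed: 2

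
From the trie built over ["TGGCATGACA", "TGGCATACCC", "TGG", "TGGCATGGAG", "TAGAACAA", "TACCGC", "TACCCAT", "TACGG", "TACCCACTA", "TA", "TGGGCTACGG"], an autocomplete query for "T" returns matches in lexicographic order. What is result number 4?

TACCGC

DFS of the "T" subtree visits, in order: "TA", "TACCCACTA", "TACCCAT", "TACCGC", "TACGG", "TAGAACAA", "TGG", "TGGCATACCC", "TGGCATGACA", "TGGCATGGAG", "TGGGCTACGG"
The 4th is TACCGC.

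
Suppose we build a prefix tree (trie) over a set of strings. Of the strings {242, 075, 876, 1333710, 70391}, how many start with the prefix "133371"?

1

Walk to "133371"; the words in its subtree are exactly those with that prefix.
Words under "133371": 1333710
Count: 1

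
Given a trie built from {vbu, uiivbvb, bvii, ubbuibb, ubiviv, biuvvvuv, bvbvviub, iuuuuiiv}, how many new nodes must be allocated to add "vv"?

1

Walking "vv" from the root, the first 1 characters ("v") follow existing edges; "v" is the first miss.
Each of the 1 remaining characters creates one node.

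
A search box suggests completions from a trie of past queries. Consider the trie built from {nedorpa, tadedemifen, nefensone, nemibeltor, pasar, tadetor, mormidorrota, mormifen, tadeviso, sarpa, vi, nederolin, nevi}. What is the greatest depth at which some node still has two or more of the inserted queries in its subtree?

Equivalently: take the maximum, over all pairs, of their longest common prefix length.
e.g. "mormidorrota" and "mormifen" share the prefix "mormi" of length 5; no pair shares a longer one.
Longest shared-prefix length: 5

5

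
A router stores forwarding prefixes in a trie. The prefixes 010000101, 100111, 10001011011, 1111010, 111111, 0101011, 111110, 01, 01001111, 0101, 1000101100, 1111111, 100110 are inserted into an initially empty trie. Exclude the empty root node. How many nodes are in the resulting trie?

For each word, the new-node count is its length minus the longest prefix already in the trie:
  "010000101" → 9 new (0, 1, 0, 0, 0, 0, 1, 0, 1)
  "100111" → 6 new (1, 0, 0, 1, 1, 1)
  "10001011011" → prefix "100" already present; 8 new (0, 1, 0, 1, 1, 0, 1, 1)
  "1111010" → prefix "1" already present; 6 new (1, 1, 1, 0, 1, 0)
  "111111" → prefix "1111" already present; 2 new (1, 1)
  "0101011" → prefix "010" already present; 4 new (1, 0, 1, 1)
  "111110" → prefix "11111" already present; 1 new (0)
  "01" → prefix "01" already present; 0 new (none)
  "01001111" → prefix "0100" already present; 4 new (1, 1, 1, 1)
  "0101" → prefix "0101" already present; 0 new (none)
  "1000101100" → prefix "100010110" already present; 1 new (0)
  "1111111" → prefix "111111" already present; 1 new (1)
  "100110" → prefix "10011" already present; 1 new (0)
Total nodes = 9 + 6 + 8 + 6 + 2 + 4 + 1 + 0 + 4 + 0 + 1 + 1 + 1 = 43

43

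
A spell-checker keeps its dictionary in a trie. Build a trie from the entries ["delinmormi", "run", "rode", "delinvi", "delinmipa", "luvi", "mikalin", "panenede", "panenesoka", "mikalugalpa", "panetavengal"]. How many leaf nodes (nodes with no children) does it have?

Leaves are exactly the stored words that no other stored word extends.
Those words: "delinmipa", "delinmormi", "delinvi", "luvi", "mikalin", "mikalugalpa", "panenede", "panenesoka", "panetavengal", "rode", "run"
Leaf count: 11

11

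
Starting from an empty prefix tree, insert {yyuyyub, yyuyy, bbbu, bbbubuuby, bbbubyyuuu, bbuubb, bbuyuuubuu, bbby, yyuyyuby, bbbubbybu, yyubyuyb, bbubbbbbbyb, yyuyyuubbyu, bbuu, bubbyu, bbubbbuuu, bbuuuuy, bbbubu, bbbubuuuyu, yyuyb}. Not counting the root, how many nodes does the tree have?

71

Trace insertions, counting only characters that open a new branch:
  "yyuyyub" → 7 new (y, y, u, y, y, u, b)
  "yyuyy" → prefix "yyuyy" already present; 0 new (none)
  "bbbu" → 4 new (b, b, b, u)
  "bbbubuuby" → prefix "bbbu" already present; 5 new (b, u, u, b, y)
  "bbbubyyuuu" → prefix "bbbub" already present; 5 new (y, y, u, u, u)
  "bbuubb" → prefix "bb" already present; 4 new (u, u, b, b)
  "bbuyuuubuu" → prefix "bbu" already present; 7 new (y, u, u, u, b, u, u)
  "bbby" → prefix "bbb" already present; 1 new (y)
  "yyuyyuby" → prefix "yyuyyub" already present; 1 new (y)
  "bbbubbybu" → prefix "bbbub" already present; 4 new (b, y, b, u)
  "yyubyuyb" → prefix "yyu" already present; 5 new (b, y, u, y, b)
  "bbubbbbbbyb" → prefix "bbu" already present; 8 new (b, b, b, b, b, b, y, b)
  "yyuyyuubbyu" → prefix "yyuyyu" already present; 5 new (u, b, b, y, u)
  "bbuu" → prefix "bbuu" already present; 0 new (none)
  "bubbyu" → prefix "b" already present; 5 new (u, b, b, y, u)
  "bbubbbuuu" → prefix "bbubbb" already present; 3 new (u, u, u)
  "bbuuuuy" → prefix "bbuu" already present; 3 new (u, u, y)
  "bbbubu" → prefix "bbbubu" already present; 0 new (none)
  "bbbubuuuyu" → prefix "bbbubuu" already present; 3 new (u, y, u)
  "yyuyb" → prefix "yyuy" already present; 1 new (b)
Total nodes = 7 + 0 + 4 + 5 + 5 + 4 + 7 + 1 + 1 + 4 + 5 + 8 + 5 + 0 + 5 + 3 + 3 + 0 + 3 + 1 = 71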